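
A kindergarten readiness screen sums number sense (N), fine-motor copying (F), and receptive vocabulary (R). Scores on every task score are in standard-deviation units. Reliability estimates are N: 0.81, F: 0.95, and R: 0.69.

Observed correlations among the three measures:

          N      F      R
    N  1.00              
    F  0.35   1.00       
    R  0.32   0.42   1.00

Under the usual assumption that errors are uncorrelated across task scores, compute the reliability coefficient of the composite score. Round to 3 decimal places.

0.894

Var(N+F+R) = 3 + 2·[0.35 + 0.32 + 0.42] = 3 + 2.18 = 5.18.
With uncorrelated errors the cross-covariances are all true-score covariance, so they carry over unchanged; only the diagonal terms shrink to ρᵢσᵢ².
True-score variance = [0.81 + 0.95 + 0.69] + 2.18 = 2.45 + 2.18 = 4.63.
Reliability = 4.63 / 5.18 = 0.894.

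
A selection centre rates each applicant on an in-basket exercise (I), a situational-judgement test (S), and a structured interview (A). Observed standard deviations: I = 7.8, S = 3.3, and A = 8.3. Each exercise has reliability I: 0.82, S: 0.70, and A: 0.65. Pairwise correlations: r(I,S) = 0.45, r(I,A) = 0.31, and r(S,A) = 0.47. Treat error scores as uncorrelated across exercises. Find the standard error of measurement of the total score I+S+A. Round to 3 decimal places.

6.191

Var(total) = 140.62 + 89.0514 = 229.671.
True-score variance = 102.29 + 89.0514 = 191.342, so reliability = 0.8331.
Error variance = 229.671 − 191.342 = 38.3297; SEM = √38.3297 = 6.191.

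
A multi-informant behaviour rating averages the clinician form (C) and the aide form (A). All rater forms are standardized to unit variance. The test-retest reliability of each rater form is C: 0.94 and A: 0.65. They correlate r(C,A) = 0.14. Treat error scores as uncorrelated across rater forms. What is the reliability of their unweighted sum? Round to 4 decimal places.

Var(C+A) = 2 + 2·[0.14] = 2 + 0.28 = 2.28.
Because errors are independent across components, Cov(Tᵢ,Tⱼ) = Cov(Xᵢ,Xⱼ); the off-diagonal part of the true-score variance is the same as above.
True-score variance = [0.94 + 0.65] + 0.28 = 1.59 + 0.28 = 1.87.
Reliability = 1.87 / 2.28 = 0.8202.

0.8202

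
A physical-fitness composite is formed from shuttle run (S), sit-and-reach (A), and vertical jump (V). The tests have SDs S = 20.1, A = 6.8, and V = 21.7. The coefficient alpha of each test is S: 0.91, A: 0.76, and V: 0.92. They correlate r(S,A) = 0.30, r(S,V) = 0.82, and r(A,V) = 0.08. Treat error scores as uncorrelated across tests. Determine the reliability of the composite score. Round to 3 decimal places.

Var(S+A+V) = 20.1² + 6.8² + 21.7² + 2·[20.1·6.8·0.30 + 20.1·21.7·0.82 + 6.8·21.7·0.08] = 921.14 + 820.936 = 1742.08.
With uncorrelated errors the cross-covariances are all true-score covariance, so they carry over unchanged; only the diagonal terms shrink to ρᵢσᵢ².
True-score variance = [20.1²·0.91 + 6.8²·0.76 + 21.7²·0.92] + 820.936 = 836.01 + 820.936 = 1656.95.
Reliability = 1656.95 / 1742.08 = 0.951.

0.951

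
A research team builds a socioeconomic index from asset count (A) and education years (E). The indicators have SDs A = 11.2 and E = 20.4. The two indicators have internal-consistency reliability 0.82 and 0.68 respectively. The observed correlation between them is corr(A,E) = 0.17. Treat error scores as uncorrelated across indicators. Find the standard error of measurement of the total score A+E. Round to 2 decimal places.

12.48

Var(total) = 541.6 + 77.6832 = 619.283.
True-score variance = 385.85 + 77.6832 = 463.533, so reliability = 0.7485.
Error variance = 619.283 − 463.533 = 155.75; SEM = √155.75 = 12.48.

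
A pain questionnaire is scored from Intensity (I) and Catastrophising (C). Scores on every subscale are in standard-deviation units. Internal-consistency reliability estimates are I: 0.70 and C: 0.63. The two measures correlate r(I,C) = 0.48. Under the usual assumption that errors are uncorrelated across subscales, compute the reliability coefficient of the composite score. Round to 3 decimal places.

0.774

Var(I+C) = 2 + 2·[0.48] = 2 + 0.96 = 2.96.
With uncorrelated errors the cross-covariances are all true-score covariance, so they carry over unchanged; only the diagonal terms shrink to ρᵢσᵢ².
True-score variance = [0.70 + 0.63] + 0.96 = 1.33 + 0.96 = 2.29.
Reliability = 2.29 / 2.96 = 0.774.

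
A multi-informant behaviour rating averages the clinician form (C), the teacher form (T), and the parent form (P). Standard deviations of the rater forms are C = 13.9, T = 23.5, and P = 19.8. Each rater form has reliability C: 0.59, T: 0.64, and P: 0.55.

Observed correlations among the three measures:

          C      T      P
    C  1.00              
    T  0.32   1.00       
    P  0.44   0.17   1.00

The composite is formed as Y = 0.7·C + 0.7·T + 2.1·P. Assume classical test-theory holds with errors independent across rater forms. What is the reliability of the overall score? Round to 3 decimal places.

Var(Y) = 0.7²·13.9² + 0.7²·23.5² + 2.1²·19.8² + 2·[0.49·13.9·23.5·0.32 + 1.47·13.9·19.8·0.44 + 1.47·23.5·19.8·0.17] = 2094.17 + 691.019 = 2785.19.
Under uncorrelated errors the observed covariances equal the true-score covariances, so only the own-variance terms attenuate.
True-score variance = [0.7²·13.9²·0.59 + 0.7²·23.5²·0.64 + 2.1²·19.8²·0.55] + 691.019 = 1179.94 + 691.019 = 1870.95.
Reliability = 1870.95 / 2785.19 = 0.672.

0.672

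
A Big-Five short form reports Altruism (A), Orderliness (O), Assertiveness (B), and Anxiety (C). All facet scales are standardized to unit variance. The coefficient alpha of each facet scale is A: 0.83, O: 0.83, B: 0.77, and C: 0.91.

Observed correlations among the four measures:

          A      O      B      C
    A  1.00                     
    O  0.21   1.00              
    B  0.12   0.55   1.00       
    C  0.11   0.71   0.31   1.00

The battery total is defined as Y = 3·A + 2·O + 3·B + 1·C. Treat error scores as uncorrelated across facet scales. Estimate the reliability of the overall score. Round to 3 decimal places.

Var(Y) = 3² + 2² + 3² + 1 + 2·[6·0.21 + 9·0.12 + 3·0.11 + 6·0.55 + 2·0.71 + 3·0.31] = 23 + 16.64 = 39.64.
Because errors are independent across components, Cov(Tᵢ,Tⱼ) = Cov(Xᵢ,Xⱼ); the off-diagonal part of the true-score variance is the same as above.
True-score variance = [3²·0.83 + 2²·0.83 + 3²·0.77 + 0.91] + 16.64 = 18.63 + 16.64 = 35.27.
Reliability = 35.27 / 39.64 = 0.890.

0.890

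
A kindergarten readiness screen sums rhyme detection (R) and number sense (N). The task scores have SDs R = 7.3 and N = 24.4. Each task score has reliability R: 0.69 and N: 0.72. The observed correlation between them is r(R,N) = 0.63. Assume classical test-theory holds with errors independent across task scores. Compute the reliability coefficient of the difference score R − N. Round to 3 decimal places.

0.568

Var(R−N) = 7.3² + 24.4² − 2·7.3·24.4·0.63 = 648.65 − 224.431 = 424.219.
Under uncorrelated errors the observed covariances equal the true-score covariances, so only the own-variance terms attenuate.
True-score variance = [7.3²·0.69 + 24.4²·0.72] − 224.431 = 465.429 − 224.431 = 240.998.
Reliability = 240.998 / 424.219 = 0.568.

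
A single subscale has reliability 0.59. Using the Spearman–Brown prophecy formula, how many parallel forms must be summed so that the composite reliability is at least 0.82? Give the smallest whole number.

k ≥ ρ*(1−ρ₁)/(ρ₁(1−ρ*)) = 0.82·0.41 / (0.59·0.18) = 3.166.
Smallest integer k = 4.

4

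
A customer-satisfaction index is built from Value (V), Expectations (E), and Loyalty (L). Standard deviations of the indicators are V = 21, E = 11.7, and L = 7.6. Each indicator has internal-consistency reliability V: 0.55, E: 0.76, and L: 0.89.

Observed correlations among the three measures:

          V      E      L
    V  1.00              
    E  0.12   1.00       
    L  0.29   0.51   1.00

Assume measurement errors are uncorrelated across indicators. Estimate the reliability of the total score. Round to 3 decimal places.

Var(V+E+L) = 21² + 11.7² + 7.6² + 2·[21·11.7·0.12 + 21·7.6·0.29 + 11.7·7.6·0.51] = 635.65 + 242.234 = 877.884.
Under uncorrelated errors the observed covariances equal the true-score covariances, so only the own-variance terms attenuate.
True-score variance = [21²·0.55 + 11.7²·0.76 + 7.6²·0.89] + 242.234 = 397.993 + 242.234 = 640.227.
Reliability = 640.227 / 877.884 = 0.729.

0.729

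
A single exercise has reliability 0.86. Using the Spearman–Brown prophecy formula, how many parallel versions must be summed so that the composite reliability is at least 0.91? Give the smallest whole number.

k ≥ ρ*(1−ρ₁)/(ρ₁(1−ρ*)) = 0.91·0.14 / (0.86·0.09) = 1.646.
Smallest integer k = 2.

2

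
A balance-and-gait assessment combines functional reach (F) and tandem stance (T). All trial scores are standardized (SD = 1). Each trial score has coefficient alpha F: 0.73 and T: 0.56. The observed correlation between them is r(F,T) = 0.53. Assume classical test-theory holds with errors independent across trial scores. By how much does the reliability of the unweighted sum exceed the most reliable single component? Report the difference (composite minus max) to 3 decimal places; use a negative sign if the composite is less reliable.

0.038

Var(sum) = 2 + 1.06 = 3.06; true-score variance = 1.29 + 1.06 = 2.35; composite reliability = 0.7680.
Max component reliability = 0.7300.
Difference = 0.7680 − 0.7300 = 0.038.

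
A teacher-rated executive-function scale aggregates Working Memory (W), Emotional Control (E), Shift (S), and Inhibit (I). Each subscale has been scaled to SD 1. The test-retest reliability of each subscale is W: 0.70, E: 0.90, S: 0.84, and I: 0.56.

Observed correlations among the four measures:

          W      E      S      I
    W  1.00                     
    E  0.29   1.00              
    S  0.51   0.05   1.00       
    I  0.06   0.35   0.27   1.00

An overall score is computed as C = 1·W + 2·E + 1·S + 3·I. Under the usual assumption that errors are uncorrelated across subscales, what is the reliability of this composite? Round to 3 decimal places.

Var(C) = 1 + 2² + 1 + 3² + 2·[2·0.29 + 0.51 + 3·0.06 + 2·0.05 + 6·0.35 + 3·0.27] = 15 + 8.56 = 23.56.
Under uncorrelated errors the observed covariances equal the true-score covariances, so only the own-variance terms attenuate.
True-score variance = [0.70 + 2²·0.90 + 0.84 + 3²·0.56] + 8.56 = 10.18 + 8.56 = 18.74.
Reliability = 18.74 / 23.56 = 0.795.

0.795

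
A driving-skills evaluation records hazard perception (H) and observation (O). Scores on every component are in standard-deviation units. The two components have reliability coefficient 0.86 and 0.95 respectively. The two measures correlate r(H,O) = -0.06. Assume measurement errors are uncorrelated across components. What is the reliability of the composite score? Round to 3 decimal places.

Var(H+O) = 2 + 2·[(-0.06)] = 2 − 0.12 = 1.88.
With uncorrelated errors the cross-covariances are all true-score covariance, so they carry over unchanged; only the diagonal terms shrink to ρᵢσᵢ².
True-score variance = [0.86 + 0.95] − 0.12 = 1.81 − 0.12 = 1.69.
Reliability = 1.69 / 1.88 = 0.899.

0.899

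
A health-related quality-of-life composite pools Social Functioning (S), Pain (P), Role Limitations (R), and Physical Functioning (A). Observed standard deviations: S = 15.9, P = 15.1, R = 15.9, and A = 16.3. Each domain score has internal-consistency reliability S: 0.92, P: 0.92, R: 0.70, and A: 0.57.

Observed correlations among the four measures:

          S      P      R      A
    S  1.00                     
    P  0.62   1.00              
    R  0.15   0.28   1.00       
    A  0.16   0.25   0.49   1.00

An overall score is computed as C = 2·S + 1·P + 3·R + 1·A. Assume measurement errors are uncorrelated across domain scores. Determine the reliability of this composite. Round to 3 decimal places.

0.857

Var(C) = 2²·15.9² + 15.1² + 3²·15.9² + 16.3² + 2·[2·15.9·15.1·0.62 + 6·15.9·15.9·0.15 + 2·15.9·16.3·0.16 + 3·15.1·15.9·0.28 + 15.1·16.3·0.25 + 3·15.9·16.3·0.49] = 3780.23 + 2504.73 = 6284.96.
Under uncorrelated errors the observed covariances equal the true-score covariances, so only the own-variance terms attenuate.
True-score variance = [2²·15.9²·0.92 + 15.1²·0.92 + 3²·15.9²·0.70 + 16.3²·0.57] + 2504.73 = 2884.26 + 2504.73 = 5388.98.
Reliability = 5388.98 / 6284.96 = 0.857.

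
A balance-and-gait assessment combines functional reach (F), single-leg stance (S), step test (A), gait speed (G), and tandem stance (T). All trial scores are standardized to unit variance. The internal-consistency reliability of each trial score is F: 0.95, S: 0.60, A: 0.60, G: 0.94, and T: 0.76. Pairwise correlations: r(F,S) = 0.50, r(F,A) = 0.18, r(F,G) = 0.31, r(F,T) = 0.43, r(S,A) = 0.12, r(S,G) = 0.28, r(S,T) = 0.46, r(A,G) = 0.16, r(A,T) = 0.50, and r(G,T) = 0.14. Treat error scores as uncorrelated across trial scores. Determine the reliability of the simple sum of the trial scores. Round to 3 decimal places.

Var(F+S+A+G+T) = 5 + 2·[0.50 + 0.18 + 0.31 + 0.43 + 0.12 + 0.28 + 0.46 + 0.16 + 0.50 + 0.14] = 5 + 6.16 = 11.16.
Because errors are independent across components, Cov(Tᵢ,Tⱼ) = Cov(Xᵢ,Xⱼ); the off-diagonal part of the true-score variance is the same as above.
True-score variance = [0.95 + 0.60 + 0.60 + 0.94 + 0.76] + 6.16 = 3.85 + 6.16 = 10.01.
Reliability = 10.01 / 11.16 = 0.897.

0.897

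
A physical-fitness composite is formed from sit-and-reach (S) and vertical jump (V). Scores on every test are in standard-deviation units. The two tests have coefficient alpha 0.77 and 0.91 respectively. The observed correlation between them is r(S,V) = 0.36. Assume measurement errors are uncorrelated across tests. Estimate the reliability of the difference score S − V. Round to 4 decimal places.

Var(S−V) = 1 + 1 − 2·0.36 = 2 − 0.72 = 1.28.
Under uncorrelated errors the observed covariances equal the true-score covariances, so only the own-variance terms attenuate.
True-score variance = [0.77 + 0.91] − 0.72 = 1.68 − 0.72 = 0.96.
Reliability = 0.96 / 1.28 = 0.7500.

0.7500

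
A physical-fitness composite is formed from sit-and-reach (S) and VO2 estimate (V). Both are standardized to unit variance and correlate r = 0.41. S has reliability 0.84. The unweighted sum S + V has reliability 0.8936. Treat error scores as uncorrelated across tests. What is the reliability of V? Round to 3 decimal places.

0.860

Var(S+V) = 2 + 2·0.41 = 2.820.
True-score variance = ρ_S + ρ_V + 2·0.41, so 0.8936 = (0.84 + ρ_V + 0.82) / 2.820.
ρ_V = 0.8936·2.820 − 0.84 − 0.82 = 0.860.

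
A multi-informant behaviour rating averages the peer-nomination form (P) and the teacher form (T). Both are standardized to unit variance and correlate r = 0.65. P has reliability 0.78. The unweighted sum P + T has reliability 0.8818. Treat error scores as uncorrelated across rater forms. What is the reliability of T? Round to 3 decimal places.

0.830

Var(P+T) = 2 + 2·0.65 = 3.300.
True-score variance = ρ_P + ρ_T + 2·0.65, so 0.8818 = (0.78 + ρ_T + 1.30) / 3.300.
ρ_T = 0.8818·3.300 − 0.78 − 1.30 = 0.830.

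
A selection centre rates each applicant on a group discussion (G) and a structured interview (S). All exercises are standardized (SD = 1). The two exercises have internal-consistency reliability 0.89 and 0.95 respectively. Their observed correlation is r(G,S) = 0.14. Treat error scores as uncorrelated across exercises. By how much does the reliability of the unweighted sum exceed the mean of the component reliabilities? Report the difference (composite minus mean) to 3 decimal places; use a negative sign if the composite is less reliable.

0.010

Var(sum) = 2 + 0.28 = 2.28; true-score variance = 1.84 + 0.28 = 2.12; composite reliability = 0.9298.
Mean component reliability = 0.9200.
Difference = 0.9298 − 0.9200 = 0.010.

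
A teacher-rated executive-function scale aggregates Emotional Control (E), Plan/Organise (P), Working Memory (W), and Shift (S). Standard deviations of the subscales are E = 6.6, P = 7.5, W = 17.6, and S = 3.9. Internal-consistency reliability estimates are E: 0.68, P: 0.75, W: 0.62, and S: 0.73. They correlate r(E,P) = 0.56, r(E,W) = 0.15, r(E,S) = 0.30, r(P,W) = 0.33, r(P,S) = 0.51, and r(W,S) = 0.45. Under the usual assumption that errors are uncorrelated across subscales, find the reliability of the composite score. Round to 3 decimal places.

Var(E+P+W+S) = 6.6² + 7.5² + 17.6² + 3.9² + 2·[6.6·7.5·0.56 + 6.6·17.6·0.15 + 6.6·3.9·0.30 + 7.5·17.6·0.33 + 7.5·3.9·0.51 + 17.6·3.9·0.45] = 424.78 + 284.463 = 709.243.
With uncorrelated errors the cross-covariances are all true-score covariance, so they carry over unchanged; only the diagonal terms shrink to ρᵢσᵢ².
True-score variance = [6.6²·0.68 + 7.5²·0.75 + 17.6²·0.62 + 3.9²·0.73] + 284.463 = 274.963 + 284.463 = 559.426.
Reliability = 559.426 / 709.243 = 0.789.

0.789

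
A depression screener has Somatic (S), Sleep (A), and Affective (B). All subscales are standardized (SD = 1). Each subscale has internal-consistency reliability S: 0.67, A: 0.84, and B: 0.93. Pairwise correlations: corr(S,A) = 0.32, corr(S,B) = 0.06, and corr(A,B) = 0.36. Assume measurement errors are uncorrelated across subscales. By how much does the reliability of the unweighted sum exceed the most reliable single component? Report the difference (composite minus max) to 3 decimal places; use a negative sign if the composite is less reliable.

-0.055

Var(sum) = 3 + 1.48 = 4.48; true-score variance = 2.44 + 1.48 = 3.92; composite reliability = 0.8750.
Max component reliability = 0.9300.
Difference = 0.8750 − 0.9300 = -0.055.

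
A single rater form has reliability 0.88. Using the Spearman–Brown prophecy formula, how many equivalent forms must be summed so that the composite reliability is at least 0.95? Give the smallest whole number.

3

k ≥ ρ*(1−ρ₁)/(ρ₁(1−ρ*)) = 0.95·0.12 / (0.88·0.05) = 2.591.
Smallest integer k = 3.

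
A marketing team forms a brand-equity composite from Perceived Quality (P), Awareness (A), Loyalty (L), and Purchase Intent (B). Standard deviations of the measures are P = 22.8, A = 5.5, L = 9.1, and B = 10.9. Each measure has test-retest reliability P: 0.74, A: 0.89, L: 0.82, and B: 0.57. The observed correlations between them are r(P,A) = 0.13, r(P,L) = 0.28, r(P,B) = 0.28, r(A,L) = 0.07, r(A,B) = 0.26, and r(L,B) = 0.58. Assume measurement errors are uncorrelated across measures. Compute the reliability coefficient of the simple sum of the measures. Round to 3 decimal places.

Var(P+A+L+B) = 22.8² + 5.5² + 9.1² + 10.9² + 2·[22.8·5.5·0.13 + 22.8·9.1·0.28 + 22.8·10.9·0.28 + 5.5·9.1·0.07 + 5.5·10.9·0.26 + 9.1·10.9·0.58] = 751.71 + 441.205 = 1192.92.
Under uncorrelated errors the observed covariances equal the true-score covariances, so only the own-variance terms attenuate.
True-score variance = [22.8²·0.74 + 5.5²·0.89 + 9.1²·0.82 + 10.9²·0.57] + 441.205 = 547.23 + 441.205 = 988.435.
Reliability = 988.435 / 1192.92 = 0.829.

0.829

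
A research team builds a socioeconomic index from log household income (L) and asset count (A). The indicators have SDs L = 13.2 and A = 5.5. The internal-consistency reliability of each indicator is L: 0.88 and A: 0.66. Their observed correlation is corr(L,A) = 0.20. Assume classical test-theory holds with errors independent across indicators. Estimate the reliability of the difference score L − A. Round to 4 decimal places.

0.8222

Var(L−A) = 13.2² + 5.5² − 2·13.2·5.5·0.20 = 204.49 − 29.04 = 175.45.
Because errors are independent across components, Cov(Tᵢ,Tⱼ) = Cov(Xᵢ,Xⱼ); the off-diagonal part of the true-score variance is the same as above.
True-score variance = [13.2²·0.88 + 5.5²·0.66] − 29.04 = 173.296 − 29.04 = 144.256.
Reliability = 144.256 / 175.45 = 0.8222.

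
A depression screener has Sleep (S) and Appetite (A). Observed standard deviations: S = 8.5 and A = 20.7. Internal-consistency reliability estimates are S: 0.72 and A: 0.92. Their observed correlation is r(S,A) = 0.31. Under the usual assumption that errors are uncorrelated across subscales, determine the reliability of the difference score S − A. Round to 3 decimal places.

0.861

Var(S−A) = 8.5² + 20.7² − 2·8.5·20.7·0.31 = 500.74 − 109.089 = 391.651.
With uncorrelated errors the cross-covariances are all true-score covariance, so they carry over unchanged; only the diagonal terms shrink to ρᵢσᵢ².
True-score variance = [8.5²·0.72 + 20.7²·0.92] − 109.089 = 446.231 − 109.089 = 337.142.
Reliability = 337.142 / 391.651 = 0.861.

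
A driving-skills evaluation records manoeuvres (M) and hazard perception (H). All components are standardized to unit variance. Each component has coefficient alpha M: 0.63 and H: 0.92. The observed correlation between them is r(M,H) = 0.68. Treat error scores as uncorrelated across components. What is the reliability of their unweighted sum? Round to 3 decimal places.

Var(M+H) = 2 + 2·[0.68] = 2 + 1.36 = 3.36.
Because errors are independent across components, Cov(Tᵢ,Tⱼ) = Cov(Xᵢ,Xⱼ); the off-diagonal part of the true-score variance is the same as above.
True-score variance = [0.63 + 0.92] + 1.36 = 1.55 + 1.36 = 2.91.
Reliability = 2.91 / 3.36 = 0.866.

0.866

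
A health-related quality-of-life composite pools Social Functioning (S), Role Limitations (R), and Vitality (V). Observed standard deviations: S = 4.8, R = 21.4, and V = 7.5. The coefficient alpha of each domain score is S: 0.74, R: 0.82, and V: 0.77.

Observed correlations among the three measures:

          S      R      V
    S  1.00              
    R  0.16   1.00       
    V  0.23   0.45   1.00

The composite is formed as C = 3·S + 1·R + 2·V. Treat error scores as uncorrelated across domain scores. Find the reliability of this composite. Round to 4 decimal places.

0.8634

Var(C) = 3²·4.8² + 21.4² + 2²·7.5² + 2·[3·4.8·21.4·0.16 + 6·4.8·7.5·0.23 + 2·21.4·7.5·0.45] = 890.32 + 486.871 = 1377.19.
Under uncorrelated errors the observed covariances equal the true-score covariances, so only the own-variance terms attenuate.
True-score variance = [3²·4.8²·0.74 + 21.4²·0.82 + 2²·7.5²·0.77] + 486.871 = 702.224 + 486.871 = 1189.09.
Reliability = 1189.09 / 1377.19 = 0.8634.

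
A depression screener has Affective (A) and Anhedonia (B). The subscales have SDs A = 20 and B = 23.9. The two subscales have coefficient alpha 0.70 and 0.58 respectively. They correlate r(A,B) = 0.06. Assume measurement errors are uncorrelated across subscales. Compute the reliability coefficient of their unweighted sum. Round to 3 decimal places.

Var(A+B) = 20² + 23.9² + 2·[20·23.9·0.06] = 971.21 + 57.36 = 1028.57.
With uncorrelated errors the cross-covariances are all true-score covariance, so they carry over unchanged; only the diagonal terms shrink to ρᵢσᵢ².
True-score variance = [20²·0.70 + 23.9²·0.58] + 57.36 = 611.302 + 57.36 = 668.662.
Reliability = 668.662 / 1028.57 = 0.650.

0.650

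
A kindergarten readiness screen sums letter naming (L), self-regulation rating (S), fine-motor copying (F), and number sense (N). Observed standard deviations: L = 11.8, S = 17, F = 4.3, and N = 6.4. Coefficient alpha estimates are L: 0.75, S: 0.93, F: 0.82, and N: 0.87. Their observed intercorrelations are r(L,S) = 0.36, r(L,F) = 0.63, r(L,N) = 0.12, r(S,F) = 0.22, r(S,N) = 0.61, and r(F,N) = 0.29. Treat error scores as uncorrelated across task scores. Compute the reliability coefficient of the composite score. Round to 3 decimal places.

0.929

Var(L+S+F+N) = 11.8² + 17² + 4.3² + 6.4² + 2·[11.8·17·0.36 + 11.8·4.3·0.63 + 11.8·6.4·0.12 + 17·4.3·0.22 + 17·6.4·0.61 + 4.3·6.4·0.29] = 487.69 + 407.351 = 895.041.
With uncorrelated errors the cross-covariances are all true-score covariance, so they carry over unchanged; only the diagonal terms shrink to ρᵢσᵢ².
True-score variance = [11.8²·0.75 + 17²·0.93 + 4.3²·0.82 + 6.4²·0.87] + 407.351 = 423.997 + 407.351 = 831.348.
Reliability = 831.348 / 895.041 = 0.929.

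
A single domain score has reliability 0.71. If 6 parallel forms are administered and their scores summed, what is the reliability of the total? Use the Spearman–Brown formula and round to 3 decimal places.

ρ_k = kρ / (1 + (k−1)ρ) = 6·0.71 / (1 + 5·0.71) = 4.260 / 4.550 = 0.936.

0.936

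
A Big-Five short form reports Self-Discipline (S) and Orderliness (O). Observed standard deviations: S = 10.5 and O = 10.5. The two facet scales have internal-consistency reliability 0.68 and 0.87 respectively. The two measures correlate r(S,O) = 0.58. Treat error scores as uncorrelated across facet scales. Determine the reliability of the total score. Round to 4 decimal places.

0.8576

Var(S+O) = 10.5² + 10.5² + 2·[10.5·10.5·0.58] = 220.5 + 127.89 = 348.39.
With uncorrelated errors the cross-covariances are all true-score covariance, so they carry over unchanged; only the diagonal terms shrink to ρᵢσᵢ².
True-score variance = [10.5²·0.68 + 10.5²·0.87] + 127.89 = 170.887 + 127.89 = 298.777.
Reliability = 298.777 / 348.39 = 0.8576.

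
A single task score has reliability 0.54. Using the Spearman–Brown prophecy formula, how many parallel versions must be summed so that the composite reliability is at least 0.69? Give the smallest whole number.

2

k ≥ ρ*(1−ρ₁)/(ρ₁(1−ρ*)) = 0.69·0.46 / (0.54·0.31) = 1.896.
Smallest integer k = 2.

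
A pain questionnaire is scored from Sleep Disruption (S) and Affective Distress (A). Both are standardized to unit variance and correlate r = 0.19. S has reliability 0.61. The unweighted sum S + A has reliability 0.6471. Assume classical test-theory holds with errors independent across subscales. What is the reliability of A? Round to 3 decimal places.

Var(S+A) = 2 + 2·0.19 = 2.380.
True-score variance = ρ_S + ρ_A + 2·0.19, so 0.6471 = (0.61 + ρ_A + 0.38) / 2.380.
ρ_A = 0.6471·2.380 − 0.61 − 0.38 = 0.550.

0.550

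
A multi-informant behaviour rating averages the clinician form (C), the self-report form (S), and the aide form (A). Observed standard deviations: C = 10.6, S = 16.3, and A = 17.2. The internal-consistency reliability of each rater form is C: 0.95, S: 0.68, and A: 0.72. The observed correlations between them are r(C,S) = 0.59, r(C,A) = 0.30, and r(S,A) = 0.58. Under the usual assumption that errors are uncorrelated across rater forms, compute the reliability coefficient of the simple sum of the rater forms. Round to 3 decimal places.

Var(C+S+A) = 10.6² + 16.3² + 17.2² + 2·[10.6·16.3·0.59 + 10.6·17.2·0.30 + 16.3·17.2·0.58] = 673.89 + 638.49 = 1312.38.
With uncorrelated errors the cross-covariances are all true-score covariance, so they carry over unchanged; only the diagonal terms shrink to ρᵢσᵢ².
True-score variance = [10.6²·0.95 + 16.3²·0.68 + 17.2²·0.72] + 638.49 = 500.416 + 638.49 = 1138.91.
Reliability = 1138.91 / 1312.38 = 0.868.

0.868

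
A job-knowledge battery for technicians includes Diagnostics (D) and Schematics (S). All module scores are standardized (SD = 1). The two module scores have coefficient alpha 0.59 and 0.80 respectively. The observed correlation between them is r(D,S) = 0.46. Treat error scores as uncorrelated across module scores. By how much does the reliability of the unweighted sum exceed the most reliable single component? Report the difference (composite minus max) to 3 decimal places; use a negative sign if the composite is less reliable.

Var(sum) = 2 + 0.92 = 2.92; true-score variance = 1.39 + 0.92 = 2.31; composite reliability = 0.7911.
Max component reliability = 0.8000.
Difference = 0.7911 − 0.8000 = -0.009.

-0.009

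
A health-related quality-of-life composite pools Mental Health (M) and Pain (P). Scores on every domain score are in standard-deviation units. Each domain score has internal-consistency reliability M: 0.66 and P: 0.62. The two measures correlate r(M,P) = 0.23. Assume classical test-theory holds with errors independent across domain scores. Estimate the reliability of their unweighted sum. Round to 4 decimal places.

0.7073

Var(M+P) = 2 + 2·[0.23] = 2 + 0.46 = 2.46.
Because errors are independent across components, Cov(Tᵢ,Tⱼ) = Cov(Xᵢ,Xⱼ); the off-diagonal part of the true-score variance is the same as above.
True-score variance = [0.66 + 0.62] + 0.46 = 1.28 + 0.46 = 1.74.
Reliability = 1.74 / 2.46 = 0.7073.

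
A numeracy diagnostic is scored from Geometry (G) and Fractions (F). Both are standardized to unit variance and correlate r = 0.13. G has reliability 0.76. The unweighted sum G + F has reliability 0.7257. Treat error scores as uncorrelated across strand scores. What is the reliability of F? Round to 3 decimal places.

Var(G+F) = 2 + 2·0.13 = 2.260.
True-score variance = ρ_G + ρ_F + 2·0.13, so 0.7257 = (0.76 + ρ_F + 0.26) / 2.260.
ρ_F = 0.7257·2.260 − 0.76 − 0.26 = 0.620.

0.620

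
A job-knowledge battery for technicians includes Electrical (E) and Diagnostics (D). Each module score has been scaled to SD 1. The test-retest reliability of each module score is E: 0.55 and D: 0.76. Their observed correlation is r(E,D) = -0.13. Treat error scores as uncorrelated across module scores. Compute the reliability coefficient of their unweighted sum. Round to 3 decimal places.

Var(E+D) = 2 + 2·[(-0.13)] = 2 − 0.26 = 1.74.
With uncorrelated errors the cross-covariances are all true-score covariance, so they carry over unchanged; only the diagonal terms shrink to ρᵢσᵢ².
True-score variance = [0.55 + 0.76] − 0.26 = 1.31 − 0.26 = 1.05.
Reliability = 1.05 / 1.74 = 0.603.

0.603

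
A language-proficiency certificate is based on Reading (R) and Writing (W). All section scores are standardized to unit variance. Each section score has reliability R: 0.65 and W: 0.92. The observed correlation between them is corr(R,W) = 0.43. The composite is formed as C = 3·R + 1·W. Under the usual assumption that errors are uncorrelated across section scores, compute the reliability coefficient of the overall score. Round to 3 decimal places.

Var(C) = 3² + 1 + 2·[3·0.43] = 10 + 2.58 = 12.58.
Under uncorrelated errors the observed covariances equal the true-score covariances, so only the own-variance terms attenuate.
True-score variance = [3²·0.65 + 0.92] + 2.58 = 6.77 + 2.58 = 9.35.
Reliability = 9.35 / 12.58 = 0.743.

0.743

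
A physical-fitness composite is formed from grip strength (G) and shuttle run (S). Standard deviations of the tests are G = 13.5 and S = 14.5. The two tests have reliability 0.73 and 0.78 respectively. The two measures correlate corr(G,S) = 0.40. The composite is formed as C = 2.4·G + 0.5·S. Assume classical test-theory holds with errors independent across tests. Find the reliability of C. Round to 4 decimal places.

Var(C) = 2.4²·13.5² + 0.5²·14.5² + 2·[1.2·13.5·14.5·0.40] = 1102.32 + 187.92 = 1290.24.
With uncorrelated errors the cross-covariances are all true-score covariance, so they carry over unchanged; only the diagonal terms shrink to ρᵢσᵢ².
True-score variance = [2.4²·13.5²·0.73 + 0.5²·14.5²·0.78] + 187.92 = 807.324 + 187.92 = 995.244.
Reliability = 995.244 / 1290.24 = 0.7714.

0.7714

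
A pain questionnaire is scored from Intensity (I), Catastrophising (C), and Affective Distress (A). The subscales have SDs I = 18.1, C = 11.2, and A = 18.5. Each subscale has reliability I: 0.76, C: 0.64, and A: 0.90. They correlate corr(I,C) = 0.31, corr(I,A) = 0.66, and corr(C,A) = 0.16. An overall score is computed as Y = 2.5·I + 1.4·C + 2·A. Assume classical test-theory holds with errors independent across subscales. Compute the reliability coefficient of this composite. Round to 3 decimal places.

Var(Y) = 2.5²·18.1² + 1.4²·11.2² + 2²·18.5² + 2·[3.5·18.1·11.2·0.31 + 5·18.1·18.5·0.66 + 2.8·11.2·18.5·0.16] = 3662.42 + 2835.56 = 6497.99.
Under uncorrelated errors the observed covariances equal the true-score covariances, so only the own-variance terms attenuate.
True-score variance = [2.5²·18.1²·0.76 + 1.4²·11.2²·0.64 + 2²·18.5²·0.90] + 2835.56 = 2945.6 + 2835.56 = 5781.16.
Reliability = 5781.16 / 6497.99 = 0.890.

0.890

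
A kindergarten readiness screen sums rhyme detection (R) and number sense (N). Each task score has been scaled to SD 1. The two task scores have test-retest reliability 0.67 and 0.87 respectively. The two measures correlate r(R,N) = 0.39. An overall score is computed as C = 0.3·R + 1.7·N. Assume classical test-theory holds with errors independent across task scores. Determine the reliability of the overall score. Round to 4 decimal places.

Var(C) = 0.3² + 1.7² + 2·[0.51·0.39] = 2.98 + 0.3978 = 3.3778.
Because errors are independent across components, Cov(Tᵢ,Tⱼ) = Cov(Xᵢ,Xⱼ); the off-diagonal part of the true-score variance is the same as above.
True-score variance = [0.3²·0.67 + 1.7²·0.87] + 0.3978 = 2.5746 + 0.3978 = 2.9724.
Reliability = 2.9724 / 3.3778 = 0.8800.

0.8800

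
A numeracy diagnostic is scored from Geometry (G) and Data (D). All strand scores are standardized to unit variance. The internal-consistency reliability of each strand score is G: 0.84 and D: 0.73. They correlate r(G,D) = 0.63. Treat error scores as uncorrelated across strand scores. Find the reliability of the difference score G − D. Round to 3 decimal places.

0.419

Var(G−D) = 1 + 1 − 2·0.63 = 2 − 1.26 = 0.74.
Because errors are independent across components, Cov(Tᵢ,Tⱼ) = Cov(Xᵢ,Xⱼ); the off-diagonal part of the true-score variance is the same as above.
True-score variance = [0.84 + 0.73] − 1.26 = 1.57 − 1.26 = 0.31.
Reliability = 0.31 / 0.74 = 0.419.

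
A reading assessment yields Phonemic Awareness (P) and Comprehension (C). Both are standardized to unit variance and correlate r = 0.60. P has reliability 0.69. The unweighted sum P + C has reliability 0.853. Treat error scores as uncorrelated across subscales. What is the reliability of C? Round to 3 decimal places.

Var(P+C) = 2 + 2·0.60 = 3.200.
True-score variance = ρ_P + ρ_C + 2·0.60, so 0.853 = (0.69 + ρ_C + 1.20) / 3.200.
ρ_C = 0.853·3.200 − 0.69 − 1.20 = 0.840.

0.840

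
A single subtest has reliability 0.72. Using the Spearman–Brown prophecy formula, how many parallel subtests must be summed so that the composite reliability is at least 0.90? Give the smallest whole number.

k ≥ ρ*(1−ρ₁)/(ρ₁(1−ρ*)) = 0.90·0.28 / (0.72·0.10) = 3.500.
Smallest integer k = 4.

4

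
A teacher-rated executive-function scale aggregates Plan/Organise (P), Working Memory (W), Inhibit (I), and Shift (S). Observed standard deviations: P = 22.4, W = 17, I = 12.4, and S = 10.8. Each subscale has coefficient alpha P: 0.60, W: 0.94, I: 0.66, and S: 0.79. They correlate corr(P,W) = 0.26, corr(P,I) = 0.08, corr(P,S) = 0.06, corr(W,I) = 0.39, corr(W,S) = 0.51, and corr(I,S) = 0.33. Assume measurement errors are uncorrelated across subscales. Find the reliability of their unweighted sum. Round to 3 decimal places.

Var(P+W+I+S) = 22.4² + 17² + 12.4² + 10.8² + 2·[22.4·17·0.26 + 22.4·12.4·0.08 + 22.4·10.8·0.06 + 17·12.4·0.39 + 17·10.8·0.51 + 12.4·10.8·0.33] = 1061.16 + 711.571 = 1772.73.
Because errors are independent across components, Cov(Tᵢ,Tⱼ) = Cov(Xᵢ,Xⱼ); the off-diagonal part of the true-score variance is the same as above.
True-score variance = [22.4²·0.60 + 17²·0.94 + 12.4²·0.66 + 10.8²·0.79] + 711.571 = 766.343 + 711.571 = 1477.91.
Reliability = 1477.91 / 1772.73 = 0.834.

0.834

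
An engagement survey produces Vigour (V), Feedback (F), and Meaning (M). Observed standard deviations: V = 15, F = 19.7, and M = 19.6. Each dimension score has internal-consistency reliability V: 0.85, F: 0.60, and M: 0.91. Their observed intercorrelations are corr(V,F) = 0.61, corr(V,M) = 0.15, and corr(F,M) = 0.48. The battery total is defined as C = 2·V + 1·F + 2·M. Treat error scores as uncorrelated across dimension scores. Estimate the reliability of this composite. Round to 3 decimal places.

0.908

Var(C) = 2²·15² + 19.7² + 2²·19.6² + 2·[2·15·19.7·0.61 + 4·15·19.6·0.15 + 2·19.7·19.6·0.48] = 2824.73 + 1815.17 = 4639.9.
With uncorrelated errors the cross-covariances are all true-score covariance, so they carry over unchanged; only the diagonal terms shrink to ρᵢσᵢ².
True-score variance = [2²·15²·0.85 + 19.7²·0.60 + 2²·19.6²·0.91] + 1815.17 = 2396.2 + 1815.17 = 4211.37.
Reliability = 4211.37 / 4639.9 = 0.908.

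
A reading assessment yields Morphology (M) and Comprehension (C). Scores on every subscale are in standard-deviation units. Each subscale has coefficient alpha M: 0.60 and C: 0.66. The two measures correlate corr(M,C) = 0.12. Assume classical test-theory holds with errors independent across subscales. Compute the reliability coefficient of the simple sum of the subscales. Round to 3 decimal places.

Var(M+C) = 2 + 2·[0.12] = 2 + 0.24 = 2.24.
With uncorrelated errors the cross-covariances are all true-score covariance, so they carry over unchanged; only the diagonal terms shrink to ρᵢσᵢ².
True-score variance = [0.60 + 0.66] + 0.24 = 1.26 + 0.24 = 1.5.
Reliability = 1.5 / 2.24 = 0.670.

0.670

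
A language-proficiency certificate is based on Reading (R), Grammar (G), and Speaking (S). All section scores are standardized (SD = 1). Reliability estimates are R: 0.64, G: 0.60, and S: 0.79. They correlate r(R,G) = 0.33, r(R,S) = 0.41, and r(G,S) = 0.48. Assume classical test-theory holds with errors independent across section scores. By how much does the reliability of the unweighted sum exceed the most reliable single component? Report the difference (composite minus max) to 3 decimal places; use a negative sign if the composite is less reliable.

0.032

Var(sum) = 3 + 2.44 = 5.44; true-score variance = 2.03 + 2.44 = 4.47; composite reliability = 0.8217.
Max component reliability = 0.7900.
Difference = 0.8217 − 0.7900 = 0.032.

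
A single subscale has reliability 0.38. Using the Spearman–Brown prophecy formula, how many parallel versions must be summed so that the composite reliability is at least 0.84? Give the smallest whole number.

k ≥ ρ*(1−ρ₁)/(ρ₁(1−ρ*)) = 0.84·0.62 / (0.38·0.16) = 8.566.
Smallest integer k = 9.

9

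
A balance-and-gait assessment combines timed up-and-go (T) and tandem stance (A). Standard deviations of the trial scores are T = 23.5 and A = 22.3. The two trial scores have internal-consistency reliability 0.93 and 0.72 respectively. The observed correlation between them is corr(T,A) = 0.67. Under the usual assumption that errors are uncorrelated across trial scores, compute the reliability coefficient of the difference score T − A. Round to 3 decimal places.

Var(T−A) = 23.5² + 22.3² − 2·23.5·22.3·0.67 = 1049.54 − 702.227 = 347.313.
Under uncorrelated errors the observed covariances equal the true-score covariances, so only the own-variance terms attenuate.
True-score variance = [23.5²·0.93 + 22.3²·0.72] − 702.227 = 871.641 − 702.227 = 169.414.
Reliability = 169.414 / 347.313 = 0.488.

0.488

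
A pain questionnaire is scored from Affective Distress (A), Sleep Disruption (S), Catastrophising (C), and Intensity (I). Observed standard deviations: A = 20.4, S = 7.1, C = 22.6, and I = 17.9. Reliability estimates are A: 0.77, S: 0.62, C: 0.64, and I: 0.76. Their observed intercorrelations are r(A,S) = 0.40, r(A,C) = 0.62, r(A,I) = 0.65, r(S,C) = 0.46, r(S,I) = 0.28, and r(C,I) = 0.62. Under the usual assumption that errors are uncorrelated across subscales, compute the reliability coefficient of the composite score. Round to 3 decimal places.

0.882

Var(A+S+C+I) = 20.4² + 7.1² + 22.6² + 17.9² + 2·[20.4·7.1·0.40 + 20.4·22.6·0.62 + 20.4·17.9·0.65 + 7.1·22.6·0.46 + 7.1·17.9·0.28 + 22.6·17.9·0.62] = 1297.74 + 1882.69 = 3180.43.
Under uncorrelated errors the observed covariances equal the true-score covariances, so only the own-variance terms attenuate.
True-score variance = [20.4²·0.77 + 7.1²·0.62 + 22.6²·0.64 + 17.9²·0.76] + 1882.69 = 922.095 + 1882.69 = 2804.79.
Reliability = 2804.79 / 3180.43 = 0.882.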